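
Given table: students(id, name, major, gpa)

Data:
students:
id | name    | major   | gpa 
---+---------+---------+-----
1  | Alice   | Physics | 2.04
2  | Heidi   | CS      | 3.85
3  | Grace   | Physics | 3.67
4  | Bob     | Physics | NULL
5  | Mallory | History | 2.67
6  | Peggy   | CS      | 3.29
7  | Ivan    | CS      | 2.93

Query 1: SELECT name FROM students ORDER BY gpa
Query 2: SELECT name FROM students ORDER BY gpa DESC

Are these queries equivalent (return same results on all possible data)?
No, not equivalent

Query 1 returns: [('Bob',), ('Alice',), ('Mallory',), ('Ivan',), ('Peggy',), ('Grace',), ('Heidi',)]
Query 2 returns: [('Heidi',), ('Grace',), ('Peggy',), ('Ivan',), ('Mallory',), ('Alice',), ('Bob',)]

Reason: ASC vs DESC gives opposite ordering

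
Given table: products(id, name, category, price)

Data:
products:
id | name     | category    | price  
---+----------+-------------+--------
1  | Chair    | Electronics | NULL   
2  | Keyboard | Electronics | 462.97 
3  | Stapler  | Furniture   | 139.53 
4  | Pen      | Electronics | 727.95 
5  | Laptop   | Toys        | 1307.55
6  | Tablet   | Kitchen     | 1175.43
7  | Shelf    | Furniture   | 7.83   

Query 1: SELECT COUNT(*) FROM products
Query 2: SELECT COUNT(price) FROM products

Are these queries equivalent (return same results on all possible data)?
No, not equivalent

Query 1 returns: [(7,)]
Query 2 returns: [(6,)]

Reason: COUNT(*) includes NULLs, COUNT(column) excludes them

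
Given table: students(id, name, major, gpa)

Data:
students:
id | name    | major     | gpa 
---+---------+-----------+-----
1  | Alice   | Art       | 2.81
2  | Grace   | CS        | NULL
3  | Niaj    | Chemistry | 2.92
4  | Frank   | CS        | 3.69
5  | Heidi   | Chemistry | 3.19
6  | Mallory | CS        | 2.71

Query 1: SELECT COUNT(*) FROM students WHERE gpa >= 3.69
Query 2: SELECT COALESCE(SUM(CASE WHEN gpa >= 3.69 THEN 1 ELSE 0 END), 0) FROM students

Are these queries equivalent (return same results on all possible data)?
Yes, equivalent

Both queries return: [(1,)]

Reason: COUNT with WHERE vs conditional SUM (COALESCE handles empty-table NULL)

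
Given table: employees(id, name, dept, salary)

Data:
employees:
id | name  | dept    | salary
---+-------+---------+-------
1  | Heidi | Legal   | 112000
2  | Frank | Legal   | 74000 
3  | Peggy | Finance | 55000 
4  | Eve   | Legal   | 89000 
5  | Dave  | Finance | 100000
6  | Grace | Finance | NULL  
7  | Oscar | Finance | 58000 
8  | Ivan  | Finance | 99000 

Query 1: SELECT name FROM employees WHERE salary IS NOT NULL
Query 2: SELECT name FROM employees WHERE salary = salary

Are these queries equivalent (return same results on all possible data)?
Yes, equivalent

Both queries return: [('Dave',), ('Eve',), ('Frank',), ('Heidi',), ('Ivan',), ('Oscar',), ('Peggy',)]

Reason: IS NOT NULL vs self-equality (both exclude NULLs)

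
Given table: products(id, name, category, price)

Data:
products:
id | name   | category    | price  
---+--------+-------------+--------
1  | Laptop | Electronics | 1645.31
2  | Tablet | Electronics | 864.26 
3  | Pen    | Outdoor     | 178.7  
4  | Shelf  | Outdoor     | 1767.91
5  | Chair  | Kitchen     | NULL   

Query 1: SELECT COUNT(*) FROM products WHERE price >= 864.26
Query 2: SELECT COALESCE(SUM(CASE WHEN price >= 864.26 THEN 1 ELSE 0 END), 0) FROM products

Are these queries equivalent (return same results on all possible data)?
Yes, equivalent

Both queries return: [(3,)]

Reason: COUNT with WHERE vs conditional SUM (COALESCE handles empty-table NULL)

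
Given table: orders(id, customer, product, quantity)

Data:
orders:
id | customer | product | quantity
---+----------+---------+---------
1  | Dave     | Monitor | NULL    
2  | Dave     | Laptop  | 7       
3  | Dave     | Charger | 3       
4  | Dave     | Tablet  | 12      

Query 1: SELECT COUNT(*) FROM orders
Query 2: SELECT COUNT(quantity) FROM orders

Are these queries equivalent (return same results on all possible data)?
No, not equivalent

Query 1 returns: [(4,)]
Query 2 returns: [(3,)]

Reason: COUNT(*) includes NULLs, COUNT(column) excludes them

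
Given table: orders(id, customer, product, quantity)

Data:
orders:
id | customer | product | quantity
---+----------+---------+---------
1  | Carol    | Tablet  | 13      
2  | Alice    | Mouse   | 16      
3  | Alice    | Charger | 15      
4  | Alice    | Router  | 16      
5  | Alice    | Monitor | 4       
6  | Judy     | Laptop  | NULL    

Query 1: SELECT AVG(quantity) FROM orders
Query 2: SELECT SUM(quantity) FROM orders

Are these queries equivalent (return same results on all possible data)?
No, not equivalent

Query 1 returns: [(12.8,)]
Query 2 returns: [(64,)]

Reason: AVG vs SUM give different aggregate values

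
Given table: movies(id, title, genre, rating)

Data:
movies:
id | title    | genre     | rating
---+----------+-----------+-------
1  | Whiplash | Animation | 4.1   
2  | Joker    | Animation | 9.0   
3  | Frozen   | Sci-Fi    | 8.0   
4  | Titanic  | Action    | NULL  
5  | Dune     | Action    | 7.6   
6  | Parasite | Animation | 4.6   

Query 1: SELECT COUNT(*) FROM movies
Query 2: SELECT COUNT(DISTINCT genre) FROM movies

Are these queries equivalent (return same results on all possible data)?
No, not equivalent

Query 1 returns: [(6,)]
Query 2 returns: [(3,)]

Reason: COUNT(*) counts rows, COUNT(DISTINCT genre) counts unique genres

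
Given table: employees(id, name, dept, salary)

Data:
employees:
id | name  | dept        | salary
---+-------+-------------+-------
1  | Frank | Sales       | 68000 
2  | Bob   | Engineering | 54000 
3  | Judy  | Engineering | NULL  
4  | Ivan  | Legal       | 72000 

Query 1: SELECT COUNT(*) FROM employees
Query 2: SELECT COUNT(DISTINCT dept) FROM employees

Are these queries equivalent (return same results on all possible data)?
No, not equivalent

Query 1 returns: [(4,)]
Query 2 returns: [(3,)]

Reason: COUNT(*) counts rows, COUNT(DISTINCT dept) counts unique depts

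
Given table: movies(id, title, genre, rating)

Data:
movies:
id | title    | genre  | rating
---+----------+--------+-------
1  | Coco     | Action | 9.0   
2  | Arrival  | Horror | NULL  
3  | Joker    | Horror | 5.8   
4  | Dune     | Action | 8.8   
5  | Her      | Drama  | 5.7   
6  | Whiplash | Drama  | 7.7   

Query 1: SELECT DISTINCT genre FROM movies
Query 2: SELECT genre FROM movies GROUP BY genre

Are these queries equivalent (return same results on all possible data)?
Yes, equivalent

Both queries return: [('Action',), ('Drama',), ('Horror',)]

Reason: Both get unique genres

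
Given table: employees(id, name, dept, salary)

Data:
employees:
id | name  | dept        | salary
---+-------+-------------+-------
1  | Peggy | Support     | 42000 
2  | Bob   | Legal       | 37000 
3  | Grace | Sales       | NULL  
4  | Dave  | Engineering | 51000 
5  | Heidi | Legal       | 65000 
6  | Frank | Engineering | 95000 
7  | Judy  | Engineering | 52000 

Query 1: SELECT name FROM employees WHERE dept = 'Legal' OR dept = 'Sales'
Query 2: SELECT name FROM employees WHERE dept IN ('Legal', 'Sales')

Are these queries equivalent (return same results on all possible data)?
Yes, equivalent

Both queries return: [('Bob',), ('Grace',), ('Heidi',)]

Reason: OR vs IN are equivalent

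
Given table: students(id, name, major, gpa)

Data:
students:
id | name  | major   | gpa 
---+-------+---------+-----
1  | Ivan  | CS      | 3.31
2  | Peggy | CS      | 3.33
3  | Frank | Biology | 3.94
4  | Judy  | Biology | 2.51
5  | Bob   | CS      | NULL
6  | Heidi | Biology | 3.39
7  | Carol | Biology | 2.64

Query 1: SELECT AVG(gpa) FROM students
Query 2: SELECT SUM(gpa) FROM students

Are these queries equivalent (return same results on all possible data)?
No, not equivalent

Query 1 returns: [(3.186666666666667,)]
Query 2 returns: [(19.12,)]

Reason: AVG vs SUM give different aggregate values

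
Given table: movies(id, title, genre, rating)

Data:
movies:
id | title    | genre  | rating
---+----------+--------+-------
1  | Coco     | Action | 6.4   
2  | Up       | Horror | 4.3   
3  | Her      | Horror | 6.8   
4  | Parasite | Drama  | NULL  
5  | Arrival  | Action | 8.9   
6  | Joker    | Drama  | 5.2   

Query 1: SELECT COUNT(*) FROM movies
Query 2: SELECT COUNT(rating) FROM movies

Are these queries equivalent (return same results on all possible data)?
No, not equivalent

Query 1 returns: [(6,)]
Query 2 returns: [(5,)]

Reason: COUNT(*) includes NULLs, COUNT(column) excludes them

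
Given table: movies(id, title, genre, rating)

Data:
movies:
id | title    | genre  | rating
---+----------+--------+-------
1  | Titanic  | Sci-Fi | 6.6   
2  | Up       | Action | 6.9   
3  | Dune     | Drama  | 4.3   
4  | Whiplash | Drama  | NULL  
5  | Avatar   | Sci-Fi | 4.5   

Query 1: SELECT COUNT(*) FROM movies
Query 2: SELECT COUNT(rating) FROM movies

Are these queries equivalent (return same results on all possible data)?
No, not equivalent

Query 1 returns: [(5,)]
Query 2 returns: [(4,)]

Reason: COUNT(*) includes NULLs, COUNT(column) excludes them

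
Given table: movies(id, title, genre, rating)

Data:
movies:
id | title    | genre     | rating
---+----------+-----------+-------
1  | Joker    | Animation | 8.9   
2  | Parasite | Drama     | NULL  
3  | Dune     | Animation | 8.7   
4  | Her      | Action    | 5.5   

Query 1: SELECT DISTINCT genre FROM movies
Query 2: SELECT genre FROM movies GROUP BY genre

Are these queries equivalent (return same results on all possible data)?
Yes, equivalent

Both queries return: [('Action',), ('Animation',), ('Drama',)]

Reason: Both get unique genres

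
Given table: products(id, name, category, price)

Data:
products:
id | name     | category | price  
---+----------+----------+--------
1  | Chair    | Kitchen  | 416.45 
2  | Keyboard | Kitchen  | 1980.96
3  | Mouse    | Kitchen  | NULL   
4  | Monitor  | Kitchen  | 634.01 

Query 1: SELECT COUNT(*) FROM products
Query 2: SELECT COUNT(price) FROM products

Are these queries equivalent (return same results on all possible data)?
No, not equivalent

Query 1 returns: [(4,)]
Query 2 returns: [(3,)]

Reason: COUNT(*) includes NULLs, COUNT(column) excludes them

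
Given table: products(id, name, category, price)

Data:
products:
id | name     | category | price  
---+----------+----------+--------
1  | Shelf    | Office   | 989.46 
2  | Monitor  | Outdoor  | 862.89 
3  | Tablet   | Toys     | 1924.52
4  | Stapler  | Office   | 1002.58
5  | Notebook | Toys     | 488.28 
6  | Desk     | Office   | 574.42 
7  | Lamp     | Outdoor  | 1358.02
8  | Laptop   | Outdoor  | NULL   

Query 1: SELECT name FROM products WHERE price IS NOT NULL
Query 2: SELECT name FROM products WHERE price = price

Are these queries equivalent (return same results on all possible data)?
Yes, equivalent

Both queries return: [('Desk',), ('Lamp',), ('Monitor',), ('Notebook',), ('Shelf',), ('Stapler',), ('Tablet',)]

Reason: IS NOT NULL vs self-equality (both exclude NULLs)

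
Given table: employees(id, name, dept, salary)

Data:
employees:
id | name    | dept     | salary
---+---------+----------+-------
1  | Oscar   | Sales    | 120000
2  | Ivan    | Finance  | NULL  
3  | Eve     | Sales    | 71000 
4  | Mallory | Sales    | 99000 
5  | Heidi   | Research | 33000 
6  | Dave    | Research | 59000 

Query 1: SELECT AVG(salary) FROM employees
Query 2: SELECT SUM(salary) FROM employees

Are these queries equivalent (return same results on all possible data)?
No, not equivalent

Query 1 returns: [(76400.0,)]
Query 2 returns: [(382000,)]

Reason: AVG vs SUM give different aggregate values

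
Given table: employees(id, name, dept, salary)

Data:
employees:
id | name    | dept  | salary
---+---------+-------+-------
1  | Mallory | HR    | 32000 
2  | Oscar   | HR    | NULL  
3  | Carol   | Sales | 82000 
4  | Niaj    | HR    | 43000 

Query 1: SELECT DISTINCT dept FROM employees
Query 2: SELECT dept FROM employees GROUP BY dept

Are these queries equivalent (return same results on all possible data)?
Yes, equivalent

Both queries return: [('HR',), ('Sales',)]

Reason: Both get unique depts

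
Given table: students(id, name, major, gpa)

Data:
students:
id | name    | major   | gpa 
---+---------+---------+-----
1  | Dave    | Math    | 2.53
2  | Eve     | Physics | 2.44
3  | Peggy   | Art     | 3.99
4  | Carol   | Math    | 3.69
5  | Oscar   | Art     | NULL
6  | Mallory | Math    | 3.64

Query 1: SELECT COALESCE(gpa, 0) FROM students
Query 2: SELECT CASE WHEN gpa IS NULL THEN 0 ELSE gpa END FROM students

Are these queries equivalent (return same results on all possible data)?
Yes, equivalent

Both queries return: [(0,), (2.44,), (2.53,), (3.64,), (3.69,), (3.99,)]

Reason: COALESCE vs CASE for NULL handling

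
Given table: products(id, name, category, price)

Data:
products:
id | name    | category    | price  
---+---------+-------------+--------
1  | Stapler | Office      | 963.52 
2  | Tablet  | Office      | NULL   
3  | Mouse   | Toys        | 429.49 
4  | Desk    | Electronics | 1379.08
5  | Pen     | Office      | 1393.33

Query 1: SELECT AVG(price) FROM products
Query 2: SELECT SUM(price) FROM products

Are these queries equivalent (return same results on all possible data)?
No, not equivalent

Query 1 returns: [(1041.355,)]
Query 2 returns: [(4165.42,)]

Reason: AVG vs SUM give different aggregate values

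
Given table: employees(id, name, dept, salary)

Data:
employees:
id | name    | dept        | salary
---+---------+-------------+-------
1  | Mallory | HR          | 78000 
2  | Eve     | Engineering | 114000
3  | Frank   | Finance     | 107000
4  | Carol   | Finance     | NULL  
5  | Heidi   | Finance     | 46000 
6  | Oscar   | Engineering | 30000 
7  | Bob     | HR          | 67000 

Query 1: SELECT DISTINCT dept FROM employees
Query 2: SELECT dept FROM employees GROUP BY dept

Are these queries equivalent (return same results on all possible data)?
Yes, equivalent

Both queries return: [('Engineering',), ('Finance',), ('HR',)]

Reason: Both get unique depts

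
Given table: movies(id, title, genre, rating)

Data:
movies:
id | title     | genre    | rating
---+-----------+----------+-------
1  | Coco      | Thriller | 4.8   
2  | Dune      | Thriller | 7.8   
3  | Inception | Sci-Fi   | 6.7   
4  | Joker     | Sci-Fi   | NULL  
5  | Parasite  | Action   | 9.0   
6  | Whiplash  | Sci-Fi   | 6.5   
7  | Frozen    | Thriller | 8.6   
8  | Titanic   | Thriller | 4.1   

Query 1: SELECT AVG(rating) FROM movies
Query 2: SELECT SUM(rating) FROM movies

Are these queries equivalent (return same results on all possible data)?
No, not equivalent

Query 1 returns: [(6.785714285714286,)]
Query 2 returns: [(47.5,)]

Reason: AVG vs SUM give different aggregate values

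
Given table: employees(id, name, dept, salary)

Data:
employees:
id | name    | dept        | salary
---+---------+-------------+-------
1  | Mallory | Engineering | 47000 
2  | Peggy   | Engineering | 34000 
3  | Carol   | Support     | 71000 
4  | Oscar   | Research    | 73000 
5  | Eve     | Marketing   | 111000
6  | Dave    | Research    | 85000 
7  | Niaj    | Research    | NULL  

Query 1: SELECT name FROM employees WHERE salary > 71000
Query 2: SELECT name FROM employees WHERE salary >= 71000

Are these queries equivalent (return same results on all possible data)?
No, not equivalent

Query 1 returns: [('Oscar',), ('Eve',), ('Dave',)]
Query 2 returns: [('Carol',), ('Oscar',), ('Eve',), ('Dave',)]

Reason: > vs >= gives different results when salary = 71000 exists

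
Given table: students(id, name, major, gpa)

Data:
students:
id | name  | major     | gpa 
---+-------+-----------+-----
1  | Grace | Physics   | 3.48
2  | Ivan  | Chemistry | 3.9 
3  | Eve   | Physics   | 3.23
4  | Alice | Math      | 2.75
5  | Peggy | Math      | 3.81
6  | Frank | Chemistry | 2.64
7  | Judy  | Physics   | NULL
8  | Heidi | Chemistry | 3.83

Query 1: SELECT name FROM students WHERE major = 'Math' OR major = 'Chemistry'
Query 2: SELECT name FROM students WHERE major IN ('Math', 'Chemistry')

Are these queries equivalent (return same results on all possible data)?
Yes, equivalent

Both queries return: [('Alice',), ('Frank',), ('Heidi',), ('Ivan',), ('Peggy',)]

Reason: OR vs IN are equivalent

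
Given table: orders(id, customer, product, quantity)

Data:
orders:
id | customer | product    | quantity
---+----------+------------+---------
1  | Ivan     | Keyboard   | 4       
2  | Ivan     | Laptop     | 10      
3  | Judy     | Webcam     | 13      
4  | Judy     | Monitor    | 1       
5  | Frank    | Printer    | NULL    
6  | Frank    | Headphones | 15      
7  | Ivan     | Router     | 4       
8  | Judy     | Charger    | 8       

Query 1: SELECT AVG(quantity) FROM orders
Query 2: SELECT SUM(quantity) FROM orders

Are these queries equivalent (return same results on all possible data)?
No, not equivalent

Query 1 returns: [(7.857142857142857,)]
Query 2 returns: [(55,)]

Reason: AVG vs SUM give different aggregate values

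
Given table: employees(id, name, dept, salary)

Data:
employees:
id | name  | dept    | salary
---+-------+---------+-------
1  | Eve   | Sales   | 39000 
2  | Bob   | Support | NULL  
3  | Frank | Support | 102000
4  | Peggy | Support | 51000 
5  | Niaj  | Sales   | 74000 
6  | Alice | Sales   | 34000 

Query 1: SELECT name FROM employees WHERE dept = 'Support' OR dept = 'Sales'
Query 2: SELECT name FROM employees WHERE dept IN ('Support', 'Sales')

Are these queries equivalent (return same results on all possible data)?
Yes, equivalent

Both queries return: [('Alice',), ('Bob',), ('Eve',), ('Frank',), ('Niaj',), ('Peggy',)]

Reason: OR vs IN are equivalent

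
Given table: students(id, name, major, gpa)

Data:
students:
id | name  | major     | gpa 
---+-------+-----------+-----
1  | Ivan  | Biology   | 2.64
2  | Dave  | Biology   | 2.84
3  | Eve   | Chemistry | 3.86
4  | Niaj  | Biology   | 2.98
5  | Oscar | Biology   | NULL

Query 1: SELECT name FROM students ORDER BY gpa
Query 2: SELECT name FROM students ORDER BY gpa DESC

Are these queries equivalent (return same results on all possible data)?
No, not equivalent

Query 1 returns: [('Oscar',), ('Ivan',), ('Dave',), ('Niaj',), ('Eve',)]
Query 2 returns: [('Eve',), ('Niaj',), ('Dave',), ('Ivan',), ('Oscar',)]

Reason: ASC vs DESC gives opposite ordering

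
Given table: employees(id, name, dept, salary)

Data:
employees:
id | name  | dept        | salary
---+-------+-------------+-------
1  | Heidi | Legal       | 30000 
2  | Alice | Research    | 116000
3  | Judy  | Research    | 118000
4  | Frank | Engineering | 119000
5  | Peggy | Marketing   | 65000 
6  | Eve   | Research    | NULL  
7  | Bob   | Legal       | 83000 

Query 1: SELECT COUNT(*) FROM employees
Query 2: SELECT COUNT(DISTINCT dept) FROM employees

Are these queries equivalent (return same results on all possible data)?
No, not equivalent

Query 1 returns: [(7,)]
Query 2 returns: [(4,)]

Reason: COUNT(*) counts rows, COUNT(DISTINCT dept) counts unique depts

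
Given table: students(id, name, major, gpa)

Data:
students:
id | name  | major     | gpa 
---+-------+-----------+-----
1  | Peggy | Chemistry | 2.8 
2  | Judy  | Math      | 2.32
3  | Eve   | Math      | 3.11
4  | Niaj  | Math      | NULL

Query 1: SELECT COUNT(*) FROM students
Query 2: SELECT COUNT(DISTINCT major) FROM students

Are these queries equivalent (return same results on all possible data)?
No, not equivalent

Query 1 returns: [(4,)]
Query 2 returns: [(2,)]

Reason: COUNT(*) counts rows, COUNT(DISTINCT major) counts unique majors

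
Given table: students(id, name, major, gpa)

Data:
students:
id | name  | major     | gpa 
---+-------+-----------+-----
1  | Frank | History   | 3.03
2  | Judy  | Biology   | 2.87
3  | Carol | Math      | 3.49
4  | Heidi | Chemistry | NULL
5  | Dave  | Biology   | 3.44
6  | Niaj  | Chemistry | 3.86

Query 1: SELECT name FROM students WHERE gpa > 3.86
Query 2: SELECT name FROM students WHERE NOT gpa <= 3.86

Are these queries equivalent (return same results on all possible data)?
Yes, equivalent

Both queries return: []

Reason: Both filter gpa > 3.86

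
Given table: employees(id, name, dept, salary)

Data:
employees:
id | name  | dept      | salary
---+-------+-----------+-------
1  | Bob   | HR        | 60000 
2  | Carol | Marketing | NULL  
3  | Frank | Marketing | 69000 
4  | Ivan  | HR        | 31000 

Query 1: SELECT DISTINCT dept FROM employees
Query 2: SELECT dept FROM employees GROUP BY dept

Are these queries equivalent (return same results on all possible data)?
Yes, equivalent

Both queries return: [('HR',), ('Marketing',)]

Reason: Both get unique depts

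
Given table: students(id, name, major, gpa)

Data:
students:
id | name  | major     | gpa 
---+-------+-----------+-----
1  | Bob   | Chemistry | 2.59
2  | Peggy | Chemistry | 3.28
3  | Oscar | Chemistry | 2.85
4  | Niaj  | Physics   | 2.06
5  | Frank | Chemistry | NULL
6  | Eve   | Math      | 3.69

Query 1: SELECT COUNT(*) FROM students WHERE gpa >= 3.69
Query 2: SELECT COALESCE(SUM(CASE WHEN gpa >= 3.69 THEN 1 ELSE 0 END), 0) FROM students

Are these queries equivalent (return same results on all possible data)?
Yes, equivalent

Both queries return: [(1,)]

Reason: COUNT with WHERE vs conditional SUM (COALESCE handles empty-table NULL)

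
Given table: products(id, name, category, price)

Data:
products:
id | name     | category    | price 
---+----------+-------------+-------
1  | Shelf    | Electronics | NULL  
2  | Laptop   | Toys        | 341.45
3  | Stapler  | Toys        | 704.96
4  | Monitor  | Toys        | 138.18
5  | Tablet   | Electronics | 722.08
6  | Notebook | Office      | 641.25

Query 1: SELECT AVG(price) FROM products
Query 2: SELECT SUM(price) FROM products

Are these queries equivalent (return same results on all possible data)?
No, not equivalent

Query 1 returns: [(509.584,)]
Query 2 returns: [(2547.92,)]

Reason: AVG vs SUM give different aggregate values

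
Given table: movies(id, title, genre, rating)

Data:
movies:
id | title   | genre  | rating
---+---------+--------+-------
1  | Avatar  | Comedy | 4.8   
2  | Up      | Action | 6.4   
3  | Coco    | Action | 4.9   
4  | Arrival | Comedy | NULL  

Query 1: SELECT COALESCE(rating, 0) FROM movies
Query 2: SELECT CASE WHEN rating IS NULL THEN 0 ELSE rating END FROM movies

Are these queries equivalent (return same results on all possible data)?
Yes, equivalent

Both queries return: [(0,), (4.8,), (4.9,), (6.4,)]

Reason: COALESCE vs CASE for NULL handling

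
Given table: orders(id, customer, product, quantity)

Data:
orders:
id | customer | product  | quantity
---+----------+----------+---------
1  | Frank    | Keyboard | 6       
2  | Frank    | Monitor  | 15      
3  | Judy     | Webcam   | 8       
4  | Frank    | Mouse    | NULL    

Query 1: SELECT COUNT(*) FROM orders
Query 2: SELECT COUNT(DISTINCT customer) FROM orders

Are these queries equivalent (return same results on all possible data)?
No, not equivalent

Query 1 returns: [(4,)]
Query 2 returns: [(2,)]

Reason: COUNT(*) counts rows, COUNT(DISTINCT customer) counts unique customers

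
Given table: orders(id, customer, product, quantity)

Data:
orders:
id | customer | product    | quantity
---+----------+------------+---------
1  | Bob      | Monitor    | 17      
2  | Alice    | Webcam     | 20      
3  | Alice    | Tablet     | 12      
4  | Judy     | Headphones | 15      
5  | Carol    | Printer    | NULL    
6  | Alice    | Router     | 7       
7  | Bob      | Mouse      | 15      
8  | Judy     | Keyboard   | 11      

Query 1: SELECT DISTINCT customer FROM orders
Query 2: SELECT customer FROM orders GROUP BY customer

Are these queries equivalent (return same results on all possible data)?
Yes, equivalent

Both queries return: [('Alice',), ('Bob',), ('Carol',), ('Judy',)]

Reason: Both get unique customers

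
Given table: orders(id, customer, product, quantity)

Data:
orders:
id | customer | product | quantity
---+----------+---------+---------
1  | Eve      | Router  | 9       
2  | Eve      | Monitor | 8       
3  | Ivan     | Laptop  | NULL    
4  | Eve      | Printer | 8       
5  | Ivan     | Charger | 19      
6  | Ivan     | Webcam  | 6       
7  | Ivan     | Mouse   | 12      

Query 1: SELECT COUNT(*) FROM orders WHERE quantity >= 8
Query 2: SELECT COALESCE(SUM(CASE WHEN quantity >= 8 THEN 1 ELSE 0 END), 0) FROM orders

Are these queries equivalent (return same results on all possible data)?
Yes, equivalent

Both queries return: [(5,)]

Reason: COUNT with WHERE vs conditional SUM (COALESCE handles empty-table NULL)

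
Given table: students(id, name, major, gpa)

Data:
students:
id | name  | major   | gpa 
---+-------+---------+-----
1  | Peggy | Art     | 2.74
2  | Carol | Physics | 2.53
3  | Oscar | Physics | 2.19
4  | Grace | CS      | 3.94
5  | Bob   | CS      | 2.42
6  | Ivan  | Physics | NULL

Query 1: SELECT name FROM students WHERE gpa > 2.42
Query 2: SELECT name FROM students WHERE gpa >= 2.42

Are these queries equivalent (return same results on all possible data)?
No, not equivalent

Query 1 returns: [('Peggy',), ('Carol',), ('Grace',)]
Query 2 returns: [('Peggy',), ('Carol',), ('Grace',), ('Bob',)]

Reason: > vs >= gives different results when gpa = 2.42 exists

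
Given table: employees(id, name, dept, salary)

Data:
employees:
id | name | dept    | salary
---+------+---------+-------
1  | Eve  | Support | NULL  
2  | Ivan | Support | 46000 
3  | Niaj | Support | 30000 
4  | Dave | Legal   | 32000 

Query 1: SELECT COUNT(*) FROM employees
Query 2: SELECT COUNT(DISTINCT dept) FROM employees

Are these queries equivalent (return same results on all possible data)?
No, not equivalent

Query 1 returns: [(4,)]
Query 2 returns: [(2,)]

Reason: COUNT(*) counts rows, COUNT(DISTINCT dept) counts unique depts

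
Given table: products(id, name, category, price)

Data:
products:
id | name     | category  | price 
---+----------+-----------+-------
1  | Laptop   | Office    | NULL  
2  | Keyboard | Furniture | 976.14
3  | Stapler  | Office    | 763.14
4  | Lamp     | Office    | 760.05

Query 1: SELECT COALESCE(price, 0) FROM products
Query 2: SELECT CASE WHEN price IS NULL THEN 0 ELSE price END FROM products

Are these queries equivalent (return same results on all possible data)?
Yes, equivalent

Both queries return: [(0,), (760.05,), (763.14,), (976.14,)]

Reason: COALESCE vs CASE for NULL handling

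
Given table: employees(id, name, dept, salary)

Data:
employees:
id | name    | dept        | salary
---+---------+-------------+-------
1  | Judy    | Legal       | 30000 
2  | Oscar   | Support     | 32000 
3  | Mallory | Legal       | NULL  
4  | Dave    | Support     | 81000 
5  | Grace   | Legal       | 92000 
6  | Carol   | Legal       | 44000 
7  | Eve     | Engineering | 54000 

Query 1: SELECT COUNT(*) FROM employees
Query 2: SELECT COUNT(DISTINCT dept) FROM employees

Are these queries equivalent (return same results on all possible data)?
No, not equivalent

Query 1 returns: [(7,)]
Query 2 returns: [(3,)]

Reason: COUNT(*) counts rows, COUNT(DISTINCT dept) counts unique depts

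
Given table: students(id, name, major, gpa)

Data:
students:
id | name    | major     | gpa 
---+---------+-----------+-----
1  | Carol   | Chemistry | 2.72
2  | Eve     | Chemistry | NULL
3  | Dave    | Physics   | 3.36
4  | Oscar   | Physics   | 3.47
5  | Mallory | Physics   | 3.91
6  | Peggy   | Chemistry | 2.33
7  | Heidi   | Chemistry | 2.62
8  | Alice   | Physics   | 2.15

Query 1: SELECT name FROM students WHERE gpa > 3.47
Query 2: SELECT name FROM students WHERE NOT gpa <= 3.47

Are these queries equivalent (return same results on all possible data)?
Yes, equivalent

Both queries return: [('Mallory',)]

Reason: Both filter gpa > 3.47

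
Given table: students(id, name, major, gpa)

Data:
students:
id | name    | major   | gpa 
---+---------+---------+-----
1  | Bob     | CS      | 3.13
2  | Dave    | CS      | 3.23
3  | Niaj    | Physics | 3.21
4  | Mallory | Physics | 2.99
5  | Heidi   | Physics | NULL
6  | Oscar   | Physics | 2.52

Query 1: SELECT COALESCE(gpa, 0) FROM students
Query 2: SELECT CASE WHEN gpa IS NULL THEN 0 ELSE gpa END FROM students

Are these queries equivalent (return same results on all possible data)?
Yes, equivalent

Both queries return: [(0,), (2.52,), (2.99,), (3.13,), (3.21,), (3.23,)]

Reason: COALESCE vs CASE for NULL handling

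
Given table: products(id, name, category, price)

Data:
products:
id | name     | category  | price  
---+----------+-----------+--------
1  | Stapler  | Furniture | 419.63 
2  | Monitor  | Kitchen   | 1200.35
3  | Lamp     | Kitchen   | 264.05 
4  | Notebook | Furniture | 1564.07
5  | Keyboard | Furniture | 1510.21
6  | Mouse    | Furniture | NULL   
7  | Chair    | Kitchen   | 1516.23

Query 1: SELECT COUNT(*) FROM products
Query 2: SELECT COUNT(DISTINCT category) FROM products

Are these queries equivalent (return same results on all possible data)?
No, not equivalent

Query 1 returns: [(7,)]
Query 2 returns: [(2,)]

Reason: COUNT(*) counts rows, COUNT(DISTINCT category) counts unique categorys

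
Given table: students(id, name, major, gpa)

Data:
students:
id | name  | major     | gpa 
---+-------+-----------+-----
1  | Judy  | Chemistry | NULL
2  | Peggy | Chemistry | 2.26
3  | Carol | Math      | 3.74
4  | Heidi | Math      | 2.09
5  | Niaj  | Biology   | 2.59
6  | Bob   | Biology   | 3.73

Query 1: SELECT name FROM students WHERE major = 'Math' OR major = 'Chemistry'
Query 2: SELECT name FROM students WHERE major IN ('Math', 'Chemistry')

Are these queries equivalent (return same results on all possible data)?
Yes, equivalent

Both queries return: [('Carol',), ('Heidi',), ('Judy',), ('Peggy',)]

Reason: OR vs IN are equivalent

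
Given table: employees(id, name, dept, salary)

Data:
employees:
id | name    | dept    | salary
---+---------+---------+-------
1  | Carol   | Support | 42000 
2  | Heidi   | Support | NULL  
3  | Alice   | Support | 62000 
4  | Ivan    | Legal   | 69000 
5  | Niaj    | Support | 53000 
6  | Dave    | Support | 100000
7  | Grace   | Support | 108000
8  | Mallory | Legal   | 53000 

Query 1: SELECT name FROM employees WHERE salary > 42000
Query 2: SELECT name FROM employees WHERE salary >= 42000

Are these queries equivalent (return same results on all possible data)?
No, not equivalent

Query 1 returns: [('Alice',), ('Ivan',), ('Niaj',), ('Dave',), ('Grace',), ('Mallory',)]
Query 2 returns: [('Carol',), ('Alice',), ('Ivan',), ('Niaj',), ('Dave',), ('Grace',), ('Mallory',)]

Reason: > vs >= gives different results when salary = 42000 exists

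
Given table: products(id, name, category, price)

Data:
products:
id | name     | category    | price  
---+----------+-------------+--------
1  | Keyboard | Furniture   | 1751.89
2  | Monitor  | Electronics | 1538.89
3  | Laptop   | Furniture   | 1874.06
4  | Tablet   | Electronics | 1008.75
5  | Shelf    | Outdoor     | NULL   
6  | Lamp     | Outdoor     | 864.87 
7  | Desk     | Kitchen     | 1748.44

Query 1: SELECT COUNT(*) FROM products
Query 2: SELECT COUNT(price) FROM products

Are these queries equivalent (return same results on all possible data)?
No, not equivalent

Query 1 returns: [(7,)]
Query 2 returns: [(6,)]

Reason: COUNT(*) includes NULLs, COUNT(column) excludes them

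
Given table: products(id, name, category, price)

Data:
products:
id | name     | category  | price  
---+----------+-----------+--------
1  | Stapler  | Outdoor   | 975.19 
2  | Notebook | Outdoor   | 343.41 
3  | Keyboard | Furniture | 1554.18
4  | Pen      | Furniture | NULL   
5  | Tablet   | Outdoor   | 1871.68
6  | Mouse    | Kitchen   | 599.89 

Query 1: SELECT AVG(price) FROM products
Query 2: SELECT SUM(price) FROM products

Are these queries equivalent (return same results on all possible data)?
No, not equivalent

Query 1 returns: [(1068.8700000000001,)]
Query 2 returns: [(5344.35,)]

Reason: AVG vs SUM give different aggregate values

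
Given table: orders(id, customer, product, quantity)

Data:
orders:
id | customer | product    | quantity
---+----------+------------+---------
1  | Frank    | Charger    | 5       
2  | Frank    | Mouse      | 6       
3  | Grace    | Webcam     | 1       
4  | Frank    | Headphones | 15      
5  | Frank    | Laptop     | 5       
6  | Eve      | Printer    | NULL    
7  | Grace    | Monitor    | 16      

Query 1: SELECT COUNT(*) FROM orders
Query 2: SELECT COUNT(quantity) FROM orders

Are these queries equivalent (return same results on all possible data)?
No, not equivalent

Query 1 returns: [(7,)]
Query 2 returns: [(6,)]

Reason: COUNT(*) includes NULLs, COUNT(column) excludes them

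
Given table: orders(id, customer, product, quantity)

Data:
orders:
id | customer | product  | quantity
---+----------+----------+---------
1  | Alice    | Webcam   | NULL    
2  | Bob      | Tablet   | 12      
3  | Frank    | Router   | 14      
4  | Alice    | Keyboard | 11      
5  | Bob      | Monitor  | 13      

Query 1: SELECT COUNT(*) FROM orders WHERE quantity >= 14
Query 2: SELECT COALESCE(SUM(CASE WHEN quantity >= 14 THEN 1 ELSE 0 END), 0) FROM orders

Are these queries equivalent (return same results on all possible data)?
Yes, equivalent

Both queries return: [(1,)]

Reason: COUNT with WHERE vs conditional SUM (COALESCE handles empty-table NULL)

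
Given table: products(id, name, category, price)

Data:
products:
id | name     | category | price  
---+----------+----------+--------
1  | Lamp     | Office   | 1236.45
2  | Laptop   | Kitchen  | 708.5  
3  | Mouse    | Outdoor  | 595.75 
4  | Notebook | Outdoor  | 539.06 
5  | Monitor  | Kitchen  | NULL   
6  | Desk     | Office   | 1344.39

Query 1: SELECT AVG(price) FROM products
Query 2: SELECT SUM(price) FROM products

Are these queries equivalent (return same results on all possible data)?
No, not equivalent

Query 1 returns: [(884.8299999999999,)]
Query 2 returns: [(4424.15,)]

Reason: AVG vs SUM give different aggregate values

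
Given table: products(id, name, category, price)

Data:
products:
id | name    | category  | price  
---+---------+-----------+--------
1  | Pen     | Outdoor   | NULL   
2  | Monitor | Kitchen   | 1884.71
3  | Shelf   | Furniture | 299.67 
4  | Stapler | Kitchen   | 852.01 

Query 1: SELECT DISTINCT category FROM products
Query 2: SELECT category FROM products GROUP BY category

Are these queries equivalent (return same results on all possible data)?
Yes, equivalent

Both queries return: [('Furniture',), ('Kitchen',), ('Outdoor',)]

Reason: Both get unique categorys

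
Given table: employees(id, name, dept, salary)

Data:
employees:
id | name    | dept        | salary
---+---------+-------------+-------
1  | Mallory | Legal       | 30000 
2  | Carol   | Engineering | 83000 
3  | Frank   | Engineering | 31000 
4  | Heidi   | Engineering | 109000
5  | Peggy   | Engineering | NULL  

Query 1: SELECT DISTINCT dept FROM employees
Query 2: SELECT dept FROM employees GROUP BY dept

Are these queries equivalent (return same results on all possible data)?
Yes, equivalent

Both queries return: [('Engineering',), ('Legal',)]

Reason: Both get unique depts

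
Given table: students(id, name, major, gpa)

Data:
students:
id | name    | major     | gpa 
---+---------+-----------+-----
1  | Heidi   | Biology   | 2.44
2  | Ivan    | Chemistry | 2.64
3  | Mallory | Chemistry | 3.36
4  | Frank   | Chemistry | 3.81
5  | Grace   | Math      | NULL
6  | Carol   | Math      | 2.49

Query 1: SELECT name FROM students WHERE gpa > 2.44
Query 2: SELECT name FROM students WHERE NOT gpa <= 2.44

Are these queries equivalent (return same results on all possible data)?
Yes, equivalent

Both queries return: [('Carol',), ('Frank',), ('Ivan',), ('Mallory',)]

Reason: Both filter gpa > 2.44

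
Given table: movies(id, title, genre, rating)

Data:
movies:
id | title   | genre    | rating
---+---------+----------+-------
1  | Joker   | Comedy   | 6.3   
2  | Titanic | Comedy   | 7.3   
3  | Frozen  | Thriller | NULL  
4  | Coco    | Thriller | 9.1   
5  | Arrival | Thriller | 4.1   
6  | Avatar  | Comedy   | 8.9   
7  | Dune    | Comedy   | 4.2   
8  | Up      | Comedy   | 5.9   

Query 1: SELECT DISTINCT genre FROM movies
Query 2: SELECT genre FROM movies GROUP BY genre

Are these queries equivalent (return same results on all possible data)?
Yes, equivalent

Both queries return: [('Comedy',), ('Thriller',)]

Reason: Both get unique genres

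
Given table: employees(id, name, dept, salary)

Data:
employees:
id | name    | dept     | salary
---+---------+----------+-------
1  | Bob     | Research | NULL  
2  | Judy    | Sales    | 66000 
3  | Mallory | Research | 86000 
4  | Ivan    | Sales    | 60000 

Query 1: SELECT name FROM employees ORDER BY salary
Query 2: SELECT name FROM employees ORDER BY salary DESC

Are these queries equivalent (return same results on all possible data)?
No, not equivalent

Query 1 returns: [('Bob',), ('Ivan',), ('Judy',), ('Mallory',)]
Query 2 returns: [('Mallory',), ('Judy',), ('Ivan',), ('Bob',)]

Reason: ASC vs DESC gives opposite ordering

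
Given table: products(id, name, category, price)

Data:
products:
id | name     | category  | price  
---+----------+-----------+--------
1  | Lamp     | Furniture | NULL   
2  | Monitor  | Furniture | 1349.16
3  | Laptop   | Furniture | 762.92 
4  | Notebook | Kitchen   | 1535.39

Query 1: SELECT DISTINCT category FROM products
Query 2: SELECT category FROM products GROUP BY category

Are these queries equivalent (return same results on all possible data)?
Yes, equivalent

Both queries return: [('Furniture',), ('Kitchen',)]

Reason: Both get unique categorys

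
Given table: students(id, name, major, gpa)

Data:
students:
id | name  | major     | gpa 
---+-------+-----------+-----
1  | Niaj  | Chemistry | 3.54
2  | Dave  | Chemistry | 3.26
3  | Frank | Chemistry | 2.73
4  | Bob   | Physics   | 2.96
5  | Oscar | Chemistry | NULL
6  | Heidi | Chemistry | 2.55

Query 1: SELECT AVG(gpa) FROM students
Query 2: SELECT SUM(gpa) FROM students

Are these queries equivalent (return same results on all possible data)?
No, not equivalent

Query 1 returns: [(3.008,)]
Query 2 returns: [(15.04,)]

Reason: AVG vs SUM give different aggregate values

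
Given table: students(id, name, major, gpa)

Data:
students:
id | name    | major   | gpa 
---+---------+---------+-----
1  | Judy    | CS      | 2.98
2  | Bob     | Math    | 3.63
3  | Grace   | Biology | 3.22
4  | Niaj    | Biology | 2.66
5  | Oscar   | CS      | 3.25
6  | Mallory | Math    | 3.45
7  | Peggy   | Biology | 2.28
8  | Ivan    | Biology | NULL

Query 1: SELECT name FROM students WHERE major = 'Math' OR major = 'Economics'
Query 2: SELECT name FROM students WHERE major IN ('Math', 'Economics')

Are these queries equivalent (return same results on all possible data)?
Yes, equivalent

Both queries return: [('Bob',), ('Mallory',)]

Reason: OR vs IN are equivalent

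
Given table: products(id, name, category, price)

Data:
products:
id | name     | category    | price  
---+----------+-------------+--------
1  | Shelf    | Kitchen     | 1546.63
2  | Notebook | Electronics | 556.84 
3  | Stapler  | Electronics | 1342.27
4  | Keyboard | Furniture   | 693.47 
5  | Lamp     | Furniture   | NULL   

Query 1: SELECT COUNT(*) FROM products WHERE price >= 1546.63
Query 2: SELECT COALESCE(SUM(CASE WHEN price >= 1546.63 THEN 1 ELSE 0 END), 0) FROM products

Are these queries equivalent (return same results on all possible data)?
Yes, equivalent

Both queries return: [(1,)]

Reason: COUNT with WHERE vs conditional SUM (COALESCE handles empty-table NULL)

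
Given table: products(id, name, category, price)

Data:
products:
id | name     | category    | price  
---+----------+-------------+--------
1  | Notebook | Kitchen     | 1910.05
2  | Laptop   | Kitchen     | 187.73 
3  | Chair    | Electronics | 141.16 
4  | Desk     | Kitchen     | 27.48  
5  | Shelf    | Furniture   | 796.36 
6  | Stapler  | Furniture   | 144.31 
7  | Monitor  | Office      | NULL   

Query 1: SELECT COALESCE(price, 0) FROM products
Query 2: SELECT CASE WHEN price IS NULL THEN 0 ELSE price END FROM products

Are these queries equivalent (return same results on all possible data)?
Yes, equivalent

Both queries return: [(0,), (27.48,), (141.16,), (144.31,), (187.73,), (796.36,), (1910.05,)]

Reason: COALESCE vs CASE for NULL handling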